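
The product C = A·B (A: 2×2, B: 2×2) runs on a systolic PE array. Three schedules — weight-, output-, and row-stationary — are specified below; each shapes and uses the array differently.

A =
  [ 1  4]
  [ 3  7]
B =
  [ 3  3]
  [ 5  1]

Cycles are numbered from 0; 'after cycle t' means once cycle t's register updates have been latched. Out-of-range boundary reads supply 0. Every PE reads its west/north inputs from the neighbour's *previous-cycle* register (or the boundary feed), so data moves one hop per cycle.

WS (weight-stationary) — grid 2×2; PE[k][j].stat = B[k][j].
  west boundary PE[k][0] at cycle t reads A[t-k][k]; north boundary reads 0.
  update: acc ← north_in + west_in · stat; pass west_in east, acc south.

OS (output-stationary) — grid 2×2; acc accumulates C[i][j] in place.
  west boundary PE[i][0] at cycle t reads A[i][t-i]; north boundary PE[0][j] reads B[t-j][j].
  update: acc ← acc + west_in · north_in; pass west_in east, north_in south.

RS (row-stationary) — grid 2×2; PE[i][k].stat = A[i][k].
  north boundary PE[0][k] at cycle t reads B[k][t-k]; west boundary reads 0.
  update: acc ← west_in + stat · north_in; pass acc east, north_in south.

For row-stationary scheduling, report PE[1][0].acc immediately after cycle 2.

RS on a 2×2 grid — tracing PE[1][0] and its feeders:
  cycle 0: PE[0][0] → acc 3, east 3, south 3
  cycle 0: PE[1][0] → acc 0, east 0, south 0
  cycle 1: PE[0][0] → acc 3, east 3, south 3
  cycle 1: PE[1][0] → acc 9, east 9, south 3
  cycle 2: PE[0][0] → acc 0, east 0, south 0
  cycle 2: PE[1][0] → acc 9, east 9, south 3

PE[1][0].acc = 9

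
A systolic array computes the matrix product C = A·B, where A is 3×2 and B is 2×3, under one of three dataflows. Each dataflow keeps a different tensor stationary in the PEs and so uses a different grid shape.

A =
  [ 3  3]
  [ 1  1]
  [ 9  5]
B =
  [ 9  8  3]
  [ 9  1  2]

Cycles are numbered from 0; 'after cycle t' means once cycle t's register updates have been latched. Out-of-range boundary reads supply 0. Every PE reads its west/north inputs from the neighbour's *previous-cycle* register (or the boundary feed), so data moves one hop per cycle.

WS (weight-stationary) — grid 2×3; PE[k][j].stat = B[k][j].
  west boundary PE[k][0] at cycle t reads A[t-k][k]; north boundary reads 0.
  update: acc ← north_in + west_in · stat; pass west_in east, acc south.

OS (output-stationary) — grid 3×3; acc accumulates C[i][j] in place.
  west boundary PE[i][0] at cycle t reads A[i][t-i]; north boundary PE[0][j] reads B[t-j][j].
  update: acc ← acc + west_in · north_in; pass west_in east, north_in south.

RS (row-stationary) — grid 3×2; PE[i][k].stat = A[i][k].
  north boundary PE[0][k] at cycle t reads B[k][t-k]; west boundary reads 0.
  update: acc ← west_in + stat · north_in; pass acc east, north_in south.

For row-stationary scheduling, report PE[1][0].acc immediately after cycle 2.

PE[1][0].acc = 8

RS on a 3×2 grid — tracing PE[1][0] and its feeders:
  [0] (0,0) acc=27 (h:27 v:9)
  [0] (1,0) acc=0 (h:0 v:0)
  [1] (0,0) acc=24 (h:24 v:8)
  [1] (1,0) acc=9 (h:9 v:9)
  [2] (0,0) acc=9 (h:9 v:3)
  [2] (1,0) acc=8 (h:8 v:8)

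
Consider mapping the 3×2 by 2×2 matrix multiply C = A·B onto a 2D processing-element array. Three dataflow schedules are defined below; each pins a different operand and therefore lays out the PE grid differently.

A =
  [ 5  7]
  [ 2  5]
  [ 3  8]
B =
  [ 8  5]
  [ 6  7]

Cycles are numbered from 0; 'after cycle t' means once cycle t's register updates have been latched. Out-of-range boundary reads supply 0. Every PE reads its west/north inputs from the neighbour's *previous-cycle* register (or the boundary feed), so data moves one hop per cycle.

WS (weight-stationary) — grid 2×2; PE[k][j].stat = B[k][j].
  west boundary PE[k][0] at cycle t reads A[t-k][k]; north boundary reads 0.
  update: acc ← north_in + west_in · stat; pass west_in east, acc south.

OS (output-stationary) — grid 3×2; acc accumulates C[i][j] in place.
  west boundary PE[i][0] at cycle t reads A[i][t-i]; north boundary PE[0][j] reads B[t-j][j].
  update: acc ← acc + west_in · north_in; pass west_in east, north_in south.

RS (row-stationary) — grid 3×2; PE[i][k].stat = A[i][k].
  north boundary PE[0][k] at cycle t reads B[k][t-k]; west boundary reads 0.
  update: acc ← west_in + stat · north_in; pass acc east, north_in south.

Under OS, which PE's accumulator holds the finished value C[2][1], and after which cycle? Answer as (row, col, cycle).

Under OS, C[2][1] lands at PE[2][1]:
  [0] (2,1) acc=0 (h:0 v:0)
  [1] (2,1) acc=0 (h:0 v:0)
  [2] (2,1) acc=0 (h:0 v:0)
  [3] (2,1) acc=15 (h:3 v:5)
  [4] (2,1) acc=71 (h:8 v:7)

(row, col, cycle) = (2, 1, 4)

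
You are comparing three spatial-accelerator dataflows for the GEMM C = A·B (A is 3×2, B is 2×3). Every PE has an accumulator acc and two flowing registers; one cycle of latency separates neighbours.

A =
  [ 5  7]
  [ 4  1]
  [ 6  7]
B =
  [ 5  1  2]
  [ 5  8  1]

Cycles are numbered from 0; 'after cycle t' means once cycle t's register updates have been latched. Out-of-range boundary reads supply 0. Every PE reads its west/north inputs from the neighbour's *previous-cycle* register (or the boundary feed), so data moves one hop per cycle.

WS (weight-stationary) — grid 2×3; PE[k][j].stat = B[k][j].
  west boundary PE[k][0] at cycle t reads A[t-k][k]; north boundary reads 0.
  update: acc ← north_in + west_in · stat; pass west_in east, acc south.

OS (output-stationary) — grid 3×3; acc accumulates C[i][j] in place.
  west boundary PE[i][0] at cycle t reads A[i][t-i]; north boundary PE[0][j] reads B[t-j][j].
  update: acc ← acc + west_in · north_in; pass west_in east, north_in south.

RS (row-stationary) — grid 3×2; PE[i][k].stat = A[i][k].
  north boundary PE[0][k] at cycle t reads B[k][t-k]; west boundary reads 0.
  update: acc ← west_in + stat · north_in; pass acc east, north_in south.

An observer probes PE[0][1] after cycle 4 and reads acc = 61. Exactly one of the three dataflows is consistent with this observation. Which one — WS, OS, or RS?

dataflow = OS

— WS: 2×3; PE[0][1] trace:
  @0  [0,1]  acc 0  |  →0  ↓0
  @1  [0,1]  acc 5  |  →5  ↓5
  @2  [0,1]  acc 4  |  →4  ↓4
  @3  [0,1]  acc 6  |  →6  ↓6
  @4  [0,1]  acc 0  |  →0  ↓0
— OS: 3×3; PE[0][1] trace:
  @0  [0,1]  acc 0  |  →0  ↓0
  @1  [0,1]  acc 5  |  →5  ↓1
  @2  [0,1]  acc 61  |  →7  ↓8
  @3  [0,1]  acc 61  |  →0  ↓0
  @4  [0,1]  acc 61  |  →0  ↓0
— RS: 3×2; PE[0][1] trace:
  @0  [0,1]  acc 0  |  →0  ↓0
  @1  [0,1]  acc 60  |  →60  ↓5
  @2  [0,1]  acc 61  |  →61  ↓8
  @3  [0,1]  acc 17  |  →17  ↓1
  @4  [0,1]  acc 0  |  →0  ↓0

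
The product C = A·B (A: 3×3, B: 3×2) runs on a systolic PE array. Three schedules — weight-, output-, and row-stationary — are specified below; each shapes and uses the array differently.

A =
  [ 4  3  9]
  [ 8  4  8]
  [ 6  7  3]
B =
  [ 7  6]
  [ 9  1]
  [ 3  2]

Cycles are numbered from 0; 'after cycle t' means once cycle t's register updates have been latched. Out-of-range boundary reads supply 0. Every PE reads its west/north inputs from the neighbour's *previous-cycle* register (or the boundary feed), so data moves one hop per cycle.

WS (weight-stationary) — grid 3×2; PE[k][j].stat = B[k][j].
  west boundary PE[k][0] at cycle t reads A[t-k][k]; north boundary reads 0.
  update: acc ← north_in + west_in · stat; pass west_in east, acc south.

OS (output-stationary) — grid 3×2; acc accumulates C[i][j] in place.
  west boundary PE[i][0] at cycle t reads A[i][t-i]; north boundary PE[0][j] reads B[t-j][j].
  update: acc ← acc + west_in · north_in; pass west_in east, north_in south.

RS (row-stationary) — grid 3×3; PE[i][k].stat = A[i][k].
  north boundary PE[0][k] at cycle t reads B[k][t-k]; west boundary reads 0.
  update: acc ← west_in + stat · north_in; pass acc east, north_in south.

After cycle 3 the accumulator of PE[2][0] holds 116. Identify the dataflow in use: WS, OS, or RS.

— WS: 3×2; PE[2][0] trace:
  c0 r2c0: 0 / 0 / 0
  c1 r2c0: 0 / 0 / 0
  c2 r2c0: 82 / 9 / 82
  c3 r2c0: 116 / 8 / 116
— OS: 3×2; PE[2][0] trace:
  c0 r2c0: 0 / 0 / 0
  c1 r2c0: 0 / 0 / 0
  c2 r2c0: 42 / 6 / 7
  c3 r2c0: 105 / 7 / 9
— RS: 3×3; PE[2][0] trace:
  c0 r2c0: 0 / 0 / 0
  c1 r2c0: 0 / 0 / 0
  c2 r2c0: 42 / 42 / 7
  c3 r2c0: 36 / 36 / 6

dataflow = WS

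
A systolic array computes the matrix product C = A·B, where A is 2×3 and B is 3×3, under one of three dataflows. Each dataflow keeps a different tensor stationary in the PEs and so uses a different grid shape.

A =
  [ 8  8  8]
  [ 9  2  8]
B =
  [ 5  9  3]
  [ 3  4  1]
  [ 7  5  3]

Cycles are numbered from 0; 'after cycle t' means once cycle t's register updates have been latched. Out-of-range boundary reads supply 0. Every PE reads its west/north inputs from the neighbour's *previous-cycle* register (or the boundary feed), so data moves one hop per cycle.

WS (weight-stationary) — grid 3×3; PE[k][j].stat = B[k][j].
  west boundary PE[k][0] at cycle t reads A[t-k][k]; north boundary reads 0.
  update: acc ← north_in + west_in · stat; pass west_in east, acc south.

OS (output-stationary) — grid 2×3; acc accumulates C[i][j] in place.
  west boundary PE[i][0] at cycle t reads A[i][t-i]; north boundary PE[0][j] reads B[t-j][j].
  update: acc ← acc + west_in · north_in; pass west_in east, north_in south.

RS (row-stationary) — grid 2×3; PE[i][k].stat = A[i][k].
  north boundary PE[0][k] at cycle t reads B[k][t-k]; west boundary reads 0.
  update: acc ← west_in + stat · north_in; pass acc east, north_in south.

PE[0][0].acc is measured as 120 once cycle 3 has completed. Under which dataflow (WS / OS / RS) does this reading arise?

— WS: 3×3; PE[0][0] trace:
  cycle 0: PE[0][0] → acc 40, east 8, south 40
  cycle 1: PE[0][0] → acc 45, east 9, south 45
  cycle 2: PE[0][0] → acc 0, east 0, south 0
  cycle 3: PE[0][0] → acc 0, east 0, south 0
— OS: 2×3; PE[0][0] trace:
  cycle 0: PE[0][0] → acc 40, east 8, south 5
  cycle 1: PE[0][0] → acc 64, east 8, south 3
  cycle 2: PE[0][0] → acc 120, east 8, south 7
  cycle 3: PE[0][0] → acc 120, east 0, south 0
— RS: 2×3; PE[0][0] trace:
  cycle 0: PE[0][0] → acc 40, east 40, south 5
  cycle 1: PE[0][0] → acc 72, east 72, south 9
  cycle 2: PE[0][0] → acc 24, east 24, south 3
  cycle 3: PE[0][0] → acc 0, east 0, south 0

dataflow = OS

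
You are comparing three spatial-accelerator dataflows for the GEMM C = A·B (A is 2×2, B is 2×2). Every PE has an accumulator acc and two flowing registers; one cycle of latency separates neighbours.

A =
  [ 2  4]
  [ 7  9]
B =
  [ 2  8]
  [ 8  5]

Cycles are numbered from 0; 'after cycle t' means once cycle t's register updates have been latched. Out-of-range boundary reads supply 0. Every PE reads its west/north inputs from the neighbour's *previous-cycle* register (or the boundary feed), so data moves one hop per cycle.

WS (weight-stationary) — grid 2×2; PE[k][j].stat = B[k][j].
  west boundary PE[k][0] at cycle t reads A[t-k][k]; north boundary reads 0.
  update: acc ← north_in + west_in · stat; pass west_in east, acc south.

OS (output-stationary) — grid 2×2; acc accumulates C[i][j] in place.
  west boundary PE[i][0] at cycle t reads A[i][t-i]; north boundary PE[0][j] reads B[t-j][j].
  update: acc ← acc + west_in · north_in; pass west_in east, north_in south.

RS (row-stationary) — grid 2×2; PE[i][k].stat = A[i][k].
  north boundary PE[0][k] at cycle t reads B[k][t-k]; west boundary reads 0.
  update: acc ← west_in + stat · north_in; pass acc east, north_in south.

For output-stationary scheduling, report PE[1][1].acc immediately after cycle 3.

OS 2×2: PE[1][1] cycle-by-cycle (with neighbour feeds):
  @0  [0,1]  acc 0  |  →0  ↓0
  @0  [1,0]  acc 0  |  →0  ↓0
  @0  [1,1]  acc 0  |  →0  ↓0
  @1  [0,1]  acc 16  |  →2  ↓8
  @1  [1,0]  acc 14  |  →7  ↓2
  @1  [1,1]  acc 0  |  →0  ↓0
  @2  [0,1]  acc 36  |  →4  ↓5
  @2  [1,0]  acc 86  |  →9  ↓8
  @2  [1,1]  acc 56  |  →7  ↓8
  @3  [0,1]  acc 36  |  →0  ↓0
  @3  [1,0]  acc 86  |  →0  ↓0
  @3  [1,1]  acc 101  |  →9  ↓5

PE[1][1].acc = 101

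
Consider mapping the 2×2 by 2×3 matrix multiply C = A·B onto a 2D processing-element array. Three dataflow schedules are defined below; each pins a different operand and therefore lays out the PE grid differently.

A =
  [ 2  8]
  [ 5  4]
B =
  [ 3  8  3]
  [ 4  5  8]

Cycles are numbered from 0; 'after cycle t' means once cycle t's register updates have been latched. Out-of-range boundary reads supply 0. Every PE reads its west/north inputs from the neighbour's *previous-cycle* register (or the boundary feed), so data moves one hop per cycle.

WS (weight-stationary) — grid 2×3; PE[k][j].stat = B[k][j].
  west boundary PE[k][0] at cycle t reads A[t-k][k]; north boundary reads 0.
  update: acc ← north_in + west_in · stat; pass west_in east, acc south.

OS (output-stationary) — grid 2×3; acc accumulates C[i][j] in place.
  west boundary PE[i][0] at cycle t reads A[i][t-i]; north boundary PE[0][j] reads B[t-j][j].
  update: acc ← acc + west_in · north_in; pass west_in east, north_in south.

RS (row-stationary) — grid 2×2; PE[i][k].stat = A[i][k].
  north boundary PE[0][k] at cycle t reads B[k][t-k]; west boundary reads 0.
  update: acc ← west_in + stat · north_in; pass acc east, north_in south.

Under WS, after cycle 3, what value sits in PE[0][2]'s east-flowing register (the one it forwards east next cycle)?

register = 5

WS (2×3). Following PE[0][2] plus its west/north inputs:
  cycle 0: PE[0][1] → acc 0, east 0, south 0
  cycle 0: PE[0][2] → acc 0, east 0, south 0
  cycle 1: PE[0][1] → acc 16, east 2, south 16
  cycle 1: PE[0][2] → acc 0, east 0, south 0
  cycle 2: PE[0][1] → acc 40, east 5, south 40
  cycle 2: PE[0][2] → acc 6, east 2, south 6
  cycle 3: PE[0][1] → acc 0, east 0, south 0
  cycle 3: PE[0][2] → acc 15, east 5, south 15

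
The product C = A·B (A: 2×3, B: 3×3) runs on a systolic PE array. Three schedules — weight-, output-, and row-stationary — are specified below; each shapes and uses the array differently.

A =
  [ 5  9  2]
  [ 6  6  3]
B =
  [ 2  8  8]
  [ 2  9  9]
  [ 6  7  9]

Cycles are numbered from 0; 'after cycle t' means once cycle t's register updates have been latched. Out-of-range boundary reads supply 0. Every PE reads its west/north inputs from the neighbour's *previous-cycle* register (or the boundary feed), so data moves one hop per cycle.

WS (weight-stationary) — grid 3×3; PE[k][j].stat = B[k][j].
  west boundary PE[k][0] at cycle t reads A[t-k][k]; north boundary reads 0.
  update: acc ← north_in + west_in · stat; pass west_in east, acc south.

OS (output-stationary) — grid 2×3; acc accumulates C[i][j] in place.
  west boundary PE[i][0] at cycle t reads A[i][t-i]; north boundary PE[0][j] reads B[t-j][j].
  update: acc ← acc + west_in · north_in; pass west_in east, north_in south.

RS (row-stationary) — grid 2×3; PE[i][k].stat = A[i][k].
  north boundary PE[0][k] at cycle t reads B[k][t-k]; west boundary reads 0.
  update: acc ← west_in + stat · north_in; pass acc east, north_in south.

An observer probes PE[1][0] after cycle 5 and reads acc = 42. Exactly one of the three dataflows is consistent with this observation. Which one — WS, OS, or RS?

Under WS (3×3), PE[1][0]:
  @0  [1,0]  acc 0  |  →0  ↓0
  @1  [1,0]  acc 28  |  →9  ↓28
  @2  [1,0]  acc 24  |  →6  ↓24
  @3  [1,0]  acc 0  |  →0  ↓0
  @4  [1,0]  acc 0  |  →0  ↓0
  @5  [1,0]  acc 0  |  →0  ↓0
Under OS (2×3), PE[1][0]:
  @0  [1,0]  acc 0  |  →0  ↓0
  @1  [1,0]  acc 12  |  →6  ↓2
  @2  [1,0]  acc 24  |  →6  ↓2
  @3  [1,0]  acc 42  |  →3  ↓6
  @4  [1,0]  acc 42  |  →0  ↓0
  @5  [1,0]  acc 42  |  →0  ↓0
Under RS (2×3), PE[1][0]:
  @0  [1,0]  acc 0  |  →0  ↓0
  @1  [1,0]  acc 12  |  →12  ↓2
  @2  [1,0]  acc 48  |  →48  ↓8
  @3  [1,0]  acc 48  |  →48  ↓8
  @4  [1,0]  acc 0  |  →0  ↓0
  @5  [1,0]  acc 0  |  →0  ↓0

dataflow = OS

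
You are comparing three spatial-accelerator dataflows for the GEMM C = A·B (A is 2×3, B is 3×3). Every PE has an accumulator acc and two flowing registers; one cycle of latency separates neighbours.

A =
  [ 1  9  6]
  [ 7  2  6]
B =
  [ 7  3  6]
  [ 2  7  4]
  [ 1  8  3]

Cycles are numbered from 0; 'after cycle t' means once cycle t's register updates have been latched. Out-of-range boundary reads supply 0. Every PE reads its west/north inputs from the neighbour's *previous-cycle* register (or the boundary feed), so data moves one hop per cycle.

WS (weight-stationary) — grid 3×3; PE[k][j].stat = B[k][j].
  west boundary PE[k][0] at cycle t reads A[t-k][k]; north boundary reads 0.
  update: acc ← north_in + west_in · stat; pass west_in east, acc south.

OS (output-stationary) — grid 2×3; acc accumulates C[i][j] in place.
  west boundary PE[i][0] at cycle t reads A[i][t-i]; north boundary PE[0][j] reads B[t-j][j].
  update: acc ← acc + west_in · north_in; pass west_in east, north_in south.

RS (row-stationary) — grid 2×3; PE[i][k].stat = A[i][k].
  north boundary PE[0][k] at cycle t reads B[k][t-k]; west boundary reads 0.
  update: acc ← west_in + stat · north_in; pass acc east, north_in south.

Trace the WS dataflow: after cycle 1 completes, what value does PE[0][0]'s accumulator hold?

PE[0][0].acc = 49

WS on a 3×3 grid — tracing PE[0][0] and its feeders:
  t=0 PE[0][0]: acc=7 h=1 v=7
  t=1 PE[0][0]: acc=49 h=7 v=49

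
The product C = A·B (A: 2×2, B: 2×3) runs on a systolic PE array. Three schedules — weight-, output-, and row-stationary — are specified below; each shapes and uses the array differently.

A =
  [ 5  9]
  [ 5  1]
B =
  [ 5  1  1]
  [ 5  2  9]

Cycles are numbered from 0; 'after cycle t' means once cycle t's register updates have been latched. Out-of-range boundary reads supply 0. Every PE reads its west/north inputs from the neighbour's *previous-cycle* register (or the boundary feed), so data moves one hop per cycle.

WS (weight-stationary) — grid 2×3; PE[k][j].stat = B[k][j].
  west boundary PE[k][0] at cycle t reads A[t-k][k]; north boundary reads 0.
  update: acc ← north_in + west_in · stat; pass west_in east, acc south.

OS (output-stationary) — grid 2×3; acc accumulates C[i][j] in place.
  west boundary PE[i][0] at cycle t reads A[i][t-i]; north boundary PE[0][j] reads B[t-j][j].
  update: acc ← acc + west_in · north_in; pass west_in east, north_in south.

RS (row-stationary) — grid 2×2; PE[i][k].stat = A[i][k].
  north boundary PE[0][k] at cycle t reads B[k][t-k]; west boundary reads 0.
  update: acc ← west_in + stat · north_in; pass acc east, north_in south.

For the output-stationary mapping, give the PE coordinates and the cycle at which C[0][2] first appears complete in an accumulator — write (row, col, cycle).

(row, col, cycle) = (0, 2, 3)

Under OS, C[0][2] lands at PE[0][2]:
  [0] (0,2) acc=0 (h:0 v:0)
  [1] (0,2) acc=0 (h:0 v:0)
  [2] (0,2) acc=5 (h:5 v:1)
  [3] (0,2) acc=86 (h:9 v:9)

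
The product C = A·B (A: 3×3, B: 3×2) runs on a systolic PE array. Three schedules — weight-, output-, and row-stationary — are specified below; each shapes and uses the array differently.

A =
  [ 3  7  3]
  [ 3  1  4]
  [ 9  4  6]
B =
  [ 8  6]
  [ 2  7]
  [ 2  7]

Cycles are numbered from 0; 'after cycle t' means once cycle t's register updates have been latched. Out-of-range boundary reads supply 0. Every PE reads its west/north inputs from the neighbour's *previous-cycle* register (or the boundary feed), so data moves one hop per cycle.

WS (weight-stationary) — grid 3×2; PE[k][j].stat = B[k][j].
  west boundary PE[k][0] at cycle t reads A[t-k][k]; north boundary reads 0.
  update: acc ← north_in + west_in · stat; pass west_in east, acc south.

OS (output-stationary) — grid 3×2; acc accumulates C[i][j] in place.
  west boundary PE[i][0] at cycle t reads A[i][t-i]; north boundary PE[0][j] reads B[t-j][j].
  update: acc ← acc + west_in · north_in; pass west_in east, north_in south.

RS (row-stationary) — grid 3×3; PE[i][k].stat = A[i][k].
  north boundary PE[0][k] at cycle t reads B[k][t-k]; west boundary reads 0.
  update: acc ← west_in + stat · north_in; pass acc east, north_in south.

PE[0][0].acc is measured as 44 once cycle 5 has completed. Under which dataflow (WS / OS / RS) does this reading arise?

dataflow = OS

— WS: 3×2; PE[0][0] trace:
  c0 r0c0: 24 / 3 / 24
  c1 r0c0: 24 / 3 / 24
  c2 r0c0: 72 / 9 / 72
  c3 r0c0: 0 / 0 / 0
  c4 r0c0: 0 / 0 / 0
  c5 r0c0: 0 / 0 / 0
— OS: 3×2; PE[0][0] trace:
  c0 r0c0: 24 / 3 / 8
  c1 r0c0: 38 / 7 / 2
  c2 r0c0: 44 / 3 / 2
  c3 r0c0: 44 / 0 / 0
  c4 r0c0: 44 / 0 / 0
  c5 r0c0: 44 / 0 / 0
— RS: 3×3; PE[0][0] trace:
  c0 r0c0: 24 / 24 / 8
  c1 r0c0: 18 / 18 / 6
  c2 r0c0: 0 / 0 / 0
  c3 r0c0: 0 / 0 / 0
  c4 r0c0: 0 / 0 / 0
  c5 r0c0: 0 / 0 / 0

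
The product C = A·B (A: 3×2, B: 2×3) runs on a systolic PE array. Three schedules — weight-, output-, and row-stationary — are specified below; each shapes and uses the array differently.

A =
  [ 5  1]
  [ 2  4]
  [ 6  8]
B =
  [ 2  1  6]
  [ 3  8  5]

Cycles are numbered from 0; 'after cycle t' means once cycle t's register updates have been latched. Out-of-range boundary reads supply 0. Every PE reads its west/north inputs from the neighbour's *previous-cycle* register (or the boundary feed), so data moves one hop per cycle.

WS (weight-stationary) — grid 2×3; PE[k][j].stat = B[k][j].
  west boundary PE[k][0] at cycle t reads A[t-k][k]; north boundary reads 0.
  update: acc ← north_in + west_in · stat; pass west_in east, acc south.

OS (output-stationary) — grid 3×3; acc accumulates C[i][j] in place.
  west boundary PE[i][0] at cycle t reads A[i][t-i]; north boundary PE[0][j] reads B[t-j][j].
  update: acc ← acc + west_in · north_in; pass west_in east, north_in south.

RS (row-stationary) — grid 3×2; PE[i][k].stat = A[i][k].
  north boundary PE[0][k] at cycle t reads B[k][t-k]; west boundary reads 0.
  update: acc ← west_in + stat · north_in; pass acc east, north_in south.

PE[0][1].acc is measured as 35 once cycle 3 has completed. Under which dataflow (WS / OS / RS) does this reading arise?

WS [2×3] PE[0][1] across cycles:
  0: (0,1).acc=0  regs=<0,0>
  1: (0,1).acc=5  regs=<5,5>
  2: (0,1).acc=2  regs=<2,2>
  3: (0,1).acc=6  regs=<6,6>
OS [3×3] PE[0][1] across cycles:
  0: (0,1).acc=0  regs=<0,0>
  1: (0,1).acc=5  regs=<5,1>
  2: (0,1).acc=13  regs=<1,8>
  3: (0,1).acc=13  regs=<0,0>
RS [3×2] PE[0][1] across cycles:
  0: (0,1).acc=0  regs=<0,0>
  1: (0,1).acc=13  regs=<13,3>
  2: (0,1).acc=13  regs=<13,8>
  3: (0,1).acc=35  regs=<35,5>

dataflow = RS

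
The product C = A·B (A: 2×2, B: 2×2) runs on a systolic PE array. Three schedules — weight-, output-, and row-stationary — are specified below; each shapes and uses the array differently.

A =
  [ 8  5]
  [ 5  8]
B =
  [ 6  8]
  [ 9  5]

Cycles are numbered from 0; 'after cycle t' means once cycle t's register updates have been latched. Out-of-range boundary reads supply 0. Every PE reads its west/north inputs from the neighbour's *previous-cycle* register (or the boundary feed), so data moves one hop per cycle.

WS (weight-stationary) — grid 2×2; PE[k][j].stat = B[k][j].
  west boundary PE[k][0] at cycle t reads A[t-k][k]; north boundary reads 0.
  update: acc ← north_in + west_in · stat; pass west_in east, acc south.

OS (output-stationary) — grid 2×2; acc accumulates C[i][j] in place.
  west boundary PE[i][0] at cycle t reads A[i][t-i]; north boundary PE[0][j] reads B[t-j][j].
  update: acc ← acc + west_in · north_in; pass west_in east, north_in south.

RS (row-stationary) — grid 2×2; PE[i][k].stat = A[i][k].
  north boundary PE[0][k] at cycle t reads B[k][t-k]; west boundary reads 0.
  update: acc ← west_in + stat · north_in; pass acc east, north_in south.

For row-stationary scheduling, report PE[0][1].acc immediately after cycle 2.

PE[0][1].acc = 89

RS (2×2). Following PE[0][1] plus its west/north inputs:
  step 0 · PE0,0: acc=48; fwd→48 fwd↓6
  step 0 · PE0,1: acc=0; fwd→0 fwd↓0
  step 1 · PE0,0: acc=64; fwd→64 fwd↓8
  step 1 · PE0,1: acc=93; fwd→93 fwd↓9
  step 2 · PE0,0: acc=0; fwd→0 fwd↓0
  step 2 · PE0,1: acc=89; fwd→89 fwd↓5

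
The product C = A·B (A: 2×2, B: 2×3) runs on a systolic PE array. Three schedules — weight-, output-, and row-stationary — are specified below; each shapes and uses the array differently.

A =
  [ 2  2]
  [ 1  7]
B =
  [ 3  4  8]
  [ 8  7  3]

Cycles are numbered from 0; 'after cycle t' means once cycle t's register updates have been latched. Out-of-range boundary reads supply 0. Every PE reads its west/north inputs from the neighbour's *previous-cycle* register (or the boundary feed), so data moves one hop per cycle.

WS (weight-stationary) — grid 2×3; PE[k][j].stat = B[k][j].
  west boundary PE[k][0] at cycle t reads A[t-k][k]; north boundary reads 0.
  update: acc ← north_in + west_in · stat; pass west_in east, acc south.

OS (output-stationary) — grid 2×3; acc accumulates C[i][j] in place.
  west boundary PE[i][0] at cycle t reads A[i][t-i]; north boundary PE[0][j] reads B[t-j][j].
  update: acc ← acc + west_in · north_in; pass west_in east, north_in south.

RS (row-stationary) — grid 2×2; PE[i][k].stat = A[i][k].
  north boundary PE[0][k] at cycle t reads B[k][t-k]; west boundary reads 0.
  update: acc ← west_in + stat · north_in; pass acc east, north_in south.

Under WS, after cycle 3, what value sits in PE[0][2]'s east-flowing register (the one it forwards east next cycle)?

register = 1

WS on a 2×3 grid — tracing PE[0][2] and its feeders:
  step 0 · PE0,1: acc=0; fwd→0 fwd↓0
  step 0 · PE0,2: acc=0; fwd→0 fwd↓0
  step 1 · PE0,1: acc=8; fwd→2 fwd↓8
  step 1 · PE0,2: acc=0; fwd→0 fwd↓0
  step 2 · PE0,1: acc=4; fwd→1 fwd↓4
  step 2 · PE0,2: acc=16; fwd→2 fwd↓16
  step 3 · PE0,1: acc=0; fwd→0 fwd↓0
  step 3 · PE0,2: acc=8; fwd→1 fwd↓8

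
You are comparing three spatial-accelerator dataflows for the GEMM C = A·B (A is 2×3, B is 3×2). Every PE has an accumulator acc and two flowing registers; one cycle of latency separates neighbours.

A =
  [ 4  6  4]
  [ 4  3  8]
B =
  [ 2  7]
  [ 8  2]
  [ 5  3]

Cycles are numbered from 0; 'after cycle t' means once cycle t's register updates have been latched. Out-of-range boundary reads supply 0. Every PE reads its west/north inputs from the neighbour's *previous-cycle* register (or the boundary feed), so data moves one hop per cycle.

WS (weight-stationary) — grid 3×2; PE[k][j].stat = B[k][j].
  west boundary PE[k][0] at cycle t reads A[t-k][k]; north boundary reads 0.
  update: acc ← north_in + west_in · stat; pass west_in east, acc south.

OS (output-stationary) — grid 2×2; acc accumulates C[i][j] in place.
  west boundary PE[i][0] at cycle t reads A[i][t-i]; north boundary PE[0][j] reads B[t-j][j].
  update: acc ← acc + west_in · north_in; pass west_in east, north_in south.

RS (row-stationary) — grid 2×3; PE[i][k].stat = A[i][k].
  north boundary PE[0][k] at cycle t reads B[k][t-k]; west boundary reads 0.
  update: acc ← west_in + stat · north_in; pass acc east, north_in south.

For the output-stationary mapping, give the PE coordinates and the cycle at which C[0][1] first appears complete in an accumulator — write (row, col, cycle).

(row, col, cycle) = (0, 1, 3)

Under OS, C[0][1] lands at PE[0][1]:
  c0 r0c1: 0 / 0 / 0
  c1 r0c1: 28 / 4 / 7
  c2 r0c1: 40 / 6 / 2
  c3 r0c1: 52 / 4 / 3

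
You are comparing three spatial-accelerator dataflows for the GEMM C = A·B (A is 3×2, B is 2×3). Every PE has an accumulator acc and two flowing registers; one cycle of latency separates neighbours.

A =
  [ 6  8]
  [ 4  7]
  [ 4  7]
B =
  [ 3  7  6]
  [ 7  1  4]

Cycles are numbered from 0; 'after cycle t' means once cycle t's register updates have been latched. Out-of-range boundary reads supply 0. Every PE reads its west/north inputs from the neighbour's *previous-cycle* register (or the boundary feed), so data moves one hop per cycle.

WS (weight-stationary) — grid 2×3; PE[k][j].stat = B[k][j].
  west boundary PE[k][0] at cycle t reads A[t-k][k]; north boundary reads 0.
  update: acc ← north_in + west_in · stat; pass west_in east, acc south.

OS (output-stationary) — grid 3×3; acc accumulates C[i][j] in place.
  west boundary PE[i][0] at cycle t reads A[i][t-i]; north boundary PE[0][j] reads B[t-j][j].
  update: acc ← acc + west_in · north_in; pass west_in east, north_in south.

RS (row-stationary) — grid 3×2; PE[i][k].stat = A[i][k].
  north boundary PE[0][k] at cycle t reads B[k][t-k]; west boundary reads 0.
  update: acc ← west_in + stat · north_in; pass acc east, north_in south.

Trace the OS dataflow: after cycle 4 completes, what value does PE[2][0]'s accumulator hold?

PE[2][0].acc = 61

OS (3×3). Following PE[2][0] plus its west/north inputs:
  0: (1,0).acc=0  regs=<0,0>
  0: (2,0).acc=0  regs=<0,0>
  1: (1,0).acc=12  regs=<4,3>
  1: (2,0).acc=0  regs=<0,0>
  2: (1,0).acc=61  regs=<7,7>
  2: (2,0).acc=12  regs=<4,3>
  3: (1,0).acc=61  regs=<0,0>
  3: (2,0).acc=61  regs=<7,7>
  4: (1,0).acc=61  regs=<0,0>
  4: (2,0).acc=61  regs=<0,0>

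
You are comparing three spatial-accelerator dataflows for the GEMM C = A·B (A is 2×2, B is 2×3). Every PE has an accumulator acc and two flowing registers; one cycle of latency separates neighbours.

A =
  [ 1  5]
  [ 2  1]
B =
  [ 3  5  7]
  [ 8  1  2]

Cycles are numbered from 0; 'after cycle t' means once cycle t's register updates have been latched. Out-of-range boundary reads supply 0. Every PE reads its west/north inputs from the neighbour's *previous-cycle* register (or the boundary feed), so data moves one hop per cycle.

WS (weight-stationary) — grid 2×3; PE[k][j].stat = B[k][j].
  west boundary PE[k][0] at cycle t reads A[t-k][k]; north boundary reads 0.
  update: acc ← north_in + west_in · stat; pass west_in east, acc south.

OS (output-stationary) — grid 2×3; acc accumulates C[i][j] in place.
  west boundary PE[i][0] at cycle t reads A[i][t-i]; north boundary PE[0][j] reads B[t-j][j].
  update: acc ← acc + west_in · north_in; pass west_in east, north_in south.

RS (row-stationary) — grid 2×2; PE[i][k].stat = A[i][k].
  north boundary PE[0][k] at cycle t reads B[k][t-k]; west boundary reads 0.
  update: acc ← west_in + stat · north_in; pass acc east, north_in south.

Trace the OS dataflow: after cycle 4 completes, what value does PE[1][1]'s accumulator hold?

OS (2×3). Following PE[1][1] plus its west/north inputs:
  0: (0,1).acc=0  regs=<0,0>
  0: (1,0).acc=0  regs=<0,0>
  0: (1,1).acc=0  regs=<0,0>
  1: (0,1).acc=5  regs=<1,5>
  1: (1,0).acc=6  regs=<2,3>
  1: (1,1).acc=0  regs=<0,0>
  2: (0,1).acc=10  regs=<5,1>
  2: (1,0).acc=14  regs=<1,8>
  2: (1,1).acc=10  regs=<2,5>
  3: (0,1).acc=10  regs=<0,0>
  3: (1,0).acc=14  regs=<0,0>
  3: (1,1).acc=11  regs=<1,1>
  4: (0,1).acc=10  regs=<0,0>
  4: (1,0).acc=14  regs=<0,0>
  4: (1,1).acc=11  regs=<0,0>

PE[1][1].acc = 11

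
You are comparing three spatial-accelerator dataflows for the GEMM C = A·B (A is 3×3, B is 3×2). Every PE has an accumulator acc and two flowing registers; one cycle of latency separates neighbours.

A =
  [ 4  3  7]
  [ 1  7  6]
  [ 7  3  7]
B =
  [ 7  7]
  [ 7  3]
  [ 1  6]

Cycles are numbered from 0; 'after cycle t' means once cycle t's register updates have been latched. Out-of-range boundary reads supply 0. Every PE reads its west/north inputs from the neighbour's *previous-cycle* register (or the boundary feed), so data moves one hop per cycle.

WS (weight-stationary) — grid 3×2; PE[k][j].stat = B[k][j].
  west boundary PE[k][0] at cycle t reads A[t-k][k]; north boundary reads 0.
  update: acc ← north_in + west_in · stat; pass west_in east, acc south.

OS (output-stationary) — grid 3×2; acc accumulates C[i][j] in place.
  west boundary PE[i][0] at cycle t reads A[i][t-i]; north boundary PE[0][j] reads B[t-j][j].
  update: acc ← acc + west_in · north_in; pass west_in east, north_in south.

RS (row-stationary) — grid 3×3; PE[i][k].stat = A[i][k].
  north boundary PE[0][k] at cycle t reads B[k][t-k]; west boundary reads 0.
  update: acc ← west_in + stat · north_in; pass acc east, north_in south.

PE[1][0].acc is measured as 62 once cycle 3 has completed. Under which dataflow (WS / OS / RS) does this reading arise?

dataflow = OS

WS [3×2] PE[1][0] across cycles:
  t=0 PE[1][0]: acc=0 h=0 v=0
  t=1 PE[1][0]: acc=49 h=3 v=49
  t=2 PE[1][0]: acc=56 h=7 v=56
  t=3 PE[1][0]: acc=70 h=3 v=70
OS [3×2] PE[1][0] across cycles:
  t=0 PE[1][0]: acc=0 h=0 v=0
  t=1 PE[1][0]: acc=7 h=1 v=7
  t=2 PE[1][0]: acc=56 h=7 v=7
  t=3 PE[1][0]: acc=62 h=6 v=1
RS [3×3] PE[1][0] across cycles:
  t=0 PE[1][0]: acc=0 h=0 v=0
  t=1 PE[1][0]: acc=7 h=7 v=7
  t=2 PE[1][0]: acc=7 h=7 v=7
  t=3 PE[1][0]: acc=0 h=0 v=0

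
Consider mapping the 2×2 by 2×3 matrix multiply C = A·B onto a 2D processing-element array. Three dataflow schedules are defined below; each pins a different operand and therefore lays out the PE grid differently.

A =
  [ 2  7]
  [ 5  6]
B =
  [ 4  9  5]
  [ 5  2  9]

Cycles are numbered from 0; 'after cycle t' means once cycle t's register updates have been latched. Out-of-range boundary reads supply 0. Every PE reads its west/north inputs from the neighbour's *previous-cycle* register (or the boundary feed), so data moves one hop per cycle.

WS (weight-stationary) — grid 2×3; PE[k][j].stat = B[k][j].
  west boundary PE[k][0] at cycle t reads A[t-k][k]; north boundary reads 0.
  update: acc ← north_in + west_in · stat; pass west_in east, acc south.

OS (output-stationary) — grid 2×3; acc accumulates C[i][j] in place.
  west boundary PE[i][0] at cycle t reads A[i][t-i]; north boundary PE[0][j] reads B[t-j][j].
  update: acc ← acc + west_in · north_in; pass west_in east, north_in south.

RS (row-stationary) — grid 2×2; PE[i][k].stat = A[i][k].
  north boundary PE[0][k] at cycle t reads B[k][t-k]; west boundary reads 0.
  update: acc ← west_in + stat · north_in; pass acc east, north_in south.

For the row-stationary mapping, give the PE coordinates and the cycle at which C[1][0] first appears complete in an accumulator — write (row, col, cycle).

RS: C[1][0] accumulates in PE[1][1]:
  step 0 · PE1,1: acc=0; fwd→0 fwd↓0
  step 1 · PE1,1: acc=0; fwd→0 fwd↓0
  step 2 · PE1,1: acc=50; fwd→50 fwd↓5

(row, col, cycle) = (1, 1, 2)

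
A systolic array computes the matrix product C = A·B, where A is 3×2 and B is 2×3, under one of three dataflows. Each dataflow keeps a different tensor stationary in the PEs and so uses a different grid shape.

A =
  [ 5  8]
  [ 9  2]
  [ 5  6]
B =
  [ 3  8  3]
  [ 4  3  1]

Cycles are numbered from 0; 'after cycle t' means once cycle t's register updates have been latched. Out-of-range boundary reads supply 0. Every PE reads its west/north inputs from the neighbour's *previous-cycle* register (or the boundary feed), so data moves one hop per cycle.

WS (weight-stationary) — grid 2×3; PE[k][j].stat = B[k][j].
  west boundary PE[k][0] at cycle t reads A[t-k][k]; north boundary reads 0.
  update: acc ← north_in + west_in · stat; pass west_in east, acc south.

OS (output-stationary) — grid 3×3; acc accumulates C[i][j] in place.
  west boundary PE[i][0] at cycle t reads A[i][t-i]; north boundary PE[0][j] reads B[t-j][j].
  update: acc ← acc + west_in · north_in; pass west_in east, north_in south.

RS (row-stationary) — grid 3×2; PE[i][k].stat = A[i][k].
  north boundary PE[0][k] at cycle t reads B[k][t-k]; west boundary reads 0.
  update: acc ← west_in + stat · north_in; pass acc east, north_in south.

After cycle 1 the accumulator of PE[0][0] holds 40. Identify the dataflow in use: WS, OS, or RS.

dataflow = RS

Under WS (2×3), PE[0][0]:
  [0] (0,0) acc=15 (h:5 v:15)
  [1] (0,0) acc=27 (h:9 v:27)
Under OS (3×3), PE[0][0]:
  [0] (0,0) acc=15 (h:5 v:3)
  [1] (0,0) acc=47 (h:8 v:4)
Under RS (3×2), PE[0][0]:
  [0] (0,0) acc=15 (h:15 v:3)
  [1] (0,0) acc=40 (h:40 v:8)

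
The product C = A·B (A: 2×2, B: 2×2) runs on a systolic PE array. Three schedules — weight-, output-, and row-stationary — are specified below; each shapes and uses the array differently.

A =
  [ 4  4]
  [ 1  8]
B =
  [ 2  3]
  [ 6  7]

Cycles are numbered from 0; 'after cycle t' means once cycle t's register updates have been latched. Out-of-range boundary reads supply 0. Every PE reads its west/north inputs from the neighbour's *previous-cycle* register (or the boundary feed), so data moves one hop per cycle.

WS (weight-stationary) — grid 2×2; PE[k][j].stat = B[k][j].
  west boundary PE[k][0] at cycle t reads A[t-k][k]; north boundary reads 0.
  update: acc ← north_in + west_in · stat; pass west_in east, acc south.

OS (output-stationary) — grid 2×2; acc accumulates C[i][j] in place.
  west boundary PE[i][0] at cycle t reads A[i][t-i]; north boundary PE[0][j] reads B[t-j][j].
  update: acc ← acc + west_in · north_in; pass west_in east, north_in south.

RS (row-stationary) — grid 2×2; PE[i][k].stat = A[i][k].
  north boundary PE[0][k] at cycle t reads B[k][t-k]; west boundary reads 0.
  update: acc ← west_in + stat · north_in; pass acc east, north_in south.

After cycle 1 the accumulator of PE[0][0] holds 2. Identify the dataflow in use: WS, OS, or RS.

WS [2×2] PE[0][0] across cycles:
  after 0 — PE[0][0] acc=8, pass-E 4, pass-S 8
  after 1 — PE[0][0] acc=2, pass-E 1, pass-S 2
OS [2×2] PE[0][0] across cycles:
  after 0 — PE[0][0] acc=8, pass-E 4, pass-S 2
  after 1 — PE[0][0] acc=32, pass-E 4, pass-S 6
RS [2×2] PE[0][0] across cycles:
  after 0 — PE[0][0] acc=8, pass-E 8, pass-S 2
  after 1 — PE[0][0] acc=12, pass-E 12, pass-S 3

dataflow = WS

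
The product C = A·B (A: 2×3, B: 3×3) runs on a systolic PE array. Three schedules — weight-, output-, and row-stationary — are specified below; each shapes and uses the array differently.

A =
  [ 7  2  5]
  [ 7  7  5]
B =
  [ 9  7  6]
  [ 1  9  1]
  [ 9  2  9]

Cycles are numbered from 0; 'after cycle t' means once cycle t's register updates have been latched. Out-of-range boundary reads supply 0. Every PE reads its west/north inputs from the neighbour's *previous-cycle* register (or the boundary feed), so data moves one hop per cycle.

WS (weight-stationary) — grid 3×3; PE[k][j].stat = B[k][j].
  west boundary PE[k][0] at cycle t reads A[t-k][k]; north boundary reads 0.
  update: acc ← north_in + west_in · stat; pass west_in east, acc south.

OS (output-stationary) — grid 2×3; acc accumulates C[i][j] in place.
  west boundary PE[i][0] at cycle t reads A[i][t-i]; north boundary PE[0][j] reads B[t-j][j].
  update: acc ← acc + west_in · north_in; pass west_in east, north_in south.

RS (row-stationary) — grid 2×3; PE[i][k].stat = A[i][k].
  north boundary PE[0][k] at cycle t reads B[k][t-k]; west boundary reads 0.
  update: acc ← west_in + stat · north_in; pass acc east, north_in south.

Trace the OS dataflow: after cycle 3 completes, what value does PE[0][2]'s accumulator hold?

PE[0][2].acc = 44

OS (2×3). Following PE[0][2] plus its west/north inputs:
  t=0 PE[0][1]: acc=0 h=0 v=0
  t=0 PE[0][2]: acc=0 h=0 v=0
  t=1 PE[0][1]: acc=49 h=7 v=7
  t=1 PE[0][2]: acc=0 h=0 v=0
  t=2 PE[0][1]: acc=67 h=2 v=9
  t=2 PE[0][2]: acc=42 h=7 v=6
  t=3 PE[0][1]: acc=77 h=5 v=2
  t=3 PE[0][2]: acc=44 h=2 v=1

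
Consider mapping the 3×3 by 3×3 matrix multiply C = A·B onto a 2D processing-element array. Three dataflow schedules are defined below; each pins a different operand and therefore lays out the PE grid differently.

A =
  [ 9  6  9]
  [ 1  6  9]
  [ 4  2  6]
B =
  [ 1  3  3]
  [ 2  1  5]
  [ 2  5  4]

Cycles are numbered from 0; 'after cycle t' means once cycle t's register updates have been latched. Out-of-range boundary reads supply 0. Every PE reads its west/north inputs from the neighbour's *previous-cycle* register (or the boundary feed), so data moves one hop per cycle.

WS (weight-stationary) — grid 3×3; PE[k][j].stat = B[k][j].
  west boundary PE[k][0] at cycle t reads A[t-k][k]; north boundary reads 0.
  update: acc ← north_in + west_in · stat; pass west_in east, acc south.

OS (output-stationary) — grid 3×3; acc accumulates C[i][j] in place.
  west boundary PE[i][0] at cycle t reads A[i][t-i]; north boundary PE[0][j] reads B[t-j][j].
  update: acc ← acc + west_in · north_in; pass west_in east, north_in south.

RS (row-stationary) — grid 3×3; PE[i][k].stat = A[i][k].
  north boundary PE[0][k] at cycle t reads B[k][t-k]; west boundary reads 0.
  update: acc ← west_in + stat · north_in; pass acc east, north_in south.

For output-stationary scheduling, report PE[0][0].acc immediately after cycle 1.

PE[0][0].acc = 21

OS 3×3: PE[0][0] cycle-by-cycle (with neighbour feeds):
  cycle 0: PE[0][0] → acc 9, east 9, south 1
  cycle 1: PE[0][0] → acc 21, east 6, south 2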